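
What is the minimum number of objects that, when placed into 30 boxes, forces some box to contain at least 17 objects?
n = (17 − 1)·30 + 1 = 481

By the generalised pigeonhole principle, to guarantee some box contains ≥ r objects we need more than (r − 1) · k objects total. Threshold: n = (r − 1) · k + 1. With r = 17 and k = 30: n = 16 · 30 + 1 = 480 + 1 = 481. For n = 480 = 16 · 30, we can put exactly 16 objects in every box, avoiding 17 in any single one — so 481 is tight.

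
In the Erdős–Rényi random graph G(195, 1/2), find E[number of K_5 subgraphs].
E[# K_5] = C(195, 5) · (1/2)^C(5, 2) = 2231243664 / 2^10 = 139452729/64 = 2178948.890625

For each 5-subset S of vertices (there are C(195, 5) = 2231243664 such S), let X_S = 1 if S induces a K_5 (all C(5, 2) = 10 edges present). Then P(X_S = 1) = (1/2)^10 = 1/1024. By linearity of expectation, E[# K_5] = C(195, 5) · (1/2)^10 = 2231243664 / 1024 = 139452729/64 = 2178948.890625.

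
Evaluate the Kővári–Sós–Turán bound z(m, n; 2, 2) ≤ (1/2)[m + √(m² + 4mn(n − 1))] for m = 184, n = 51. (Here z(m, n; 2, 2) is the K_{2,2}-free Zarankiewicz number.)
z(184, 51; 2, 2) ≤ (1/2)[184 + √(184² + 4·184·51·50)] = (1/2)[184 + √1910656] = 783.1324

Kővári–Sós–Turán: let r_1, ..., r_184 be the row sums and z = Σ r_i the total number of 1s. Each pair of columns can share at most one row with both entries 1 (else a 2×2 all-ones block appears), so Σ_i C(r_i, 2) ≤ C(51, 2) = 1275. By convexity Σ_i C(r_i, 2) ≥ 184·C(z/184, 2) = z(z − 184)/(2·184), giving z² − 184z − 184·51·50 ≤ 0 and hence z ≤ (1/2)[184 + √(33856 + 4·469200)] = (1/2)[184 + √1910656] ≈ (1/2)(184 + 1382.2648) = 783.1324.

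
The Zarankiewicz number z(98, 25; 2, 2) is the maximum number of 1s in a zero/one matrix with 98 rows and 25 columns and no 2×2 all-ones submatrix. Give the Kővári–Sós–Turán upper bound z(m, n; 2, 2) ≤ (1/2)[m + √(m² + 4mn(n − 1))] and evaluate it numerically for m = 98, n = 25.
z(98, 25; 2, 2) ≤ (1/2)[98 + √(98² + 4·98·25·24)] = (1/2)[98 + √244804] = 296.3884

Kővári–Sós–Turán: let r_1, ..., r_98 be the row sums and z = Σ r_i the total number of 1s. Each pair of columns can share at most one row with both entries 1 (else a 2×2 all-ones block appears), so Σ_i C(r_i, 2) ≤ C(25, 2) = 300. By convexity Σ_i C(r_i, 2) ≥ 98·C(z/98, 2) = z(z − 98)/(2·98), giving z² − 98z − 98·25·24 ≤ 0 and hence z ≤ (1/2)[98 + √(9604 + 4·58800)] = (1/2)[98 + √244804] ≈ (1/2)(98 + 494.7767) = 296.3884.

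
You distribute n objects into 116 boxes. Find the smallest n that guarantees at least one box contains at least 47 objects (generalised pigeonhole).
n = (47 − 1)·116 + 1 = 5337

By the generalised pigeonhole principle, to guarantee some box contains ≥ r objects we need more than (r − 1) · k objects total. Threshold: n = (r − 1) · k + 1. With r = 47 and k = 116: n = 46 · 116 + 1 = 5336 + 1 = 5337. For n = 5336 = 46 · 116, we can put exactly 46 objects in every box, avoiding 47 in any single one — so 5337 is tight.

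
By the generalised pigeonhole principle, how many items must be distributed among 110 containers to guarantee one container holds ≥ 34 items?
n = (34 − 1)·110 + 1 = 3631

By the generalised pigeonhole principle, to guarantee some box contains ≥ r objects we need more than (r − 1) · k objects total. Threshold: n = (r − 1) · k + 1. With r = 34 and k = 110: n = 33 · 110 + 1 = 3630 + 1 = 3631. For n = 3630 = 33 · 110, we can put exactly 33 objects in every box, avoiding 34 in any single one — so 3631 is tight.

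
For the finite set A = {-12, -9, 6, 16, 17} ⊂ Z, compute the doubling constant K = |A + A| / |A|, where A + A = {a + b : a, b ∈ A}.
K = |A + A| / |A| = 15/5 = 3

Enumerate A + A = {a + b : a, b ∈ A}. With |A| = 5, there are |A|^2 = 25 ordered sum pairs; collecting distinct values, A + A = {-24, -21, -18, -6, -3, 4, 5, 7, 8, 12, 22, 23, 32, 33, 34}, so |A + A| = 15. Thus K = 15/5 = 3. For comparison, the minimum possible |A + A| over all 5-element sets is 2·5 − 1 = 9 (so min K = 9/5), attained only by arithmetic progressions.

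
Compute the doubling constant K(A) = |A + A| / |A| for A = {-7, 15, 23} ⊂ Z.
K = |A + A| / |A| = 6/3 = 2

Enumerate A + A = {a + b : a, b ∈ A}. With |A| = 3, there are |A|^2 = 9 ordered sum pairs; collecting distinct values, A + A = {-14, 8, 16, 30, 38, 46}, so |A + A| = 6. Thus K = 6/3 = 2. For comparison, the minimum possible |A + A| over all 3-element sets is 2·3 − 1 = 5 (so min K = 5/3), attained only by arithmetic progressions.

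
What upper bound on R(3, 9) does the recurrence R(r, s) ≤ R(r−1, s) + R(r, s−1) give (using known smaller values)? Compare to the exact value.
R(3, 9) ≤ R(2, 9) + R(3, 8) = 9 + 28 = 37; exact value R(3, 9) = 36.

The Erdős–Szekeres recurrence R(r, s) ≤ R(r−1, s) + R(r, s−1) applied to (r, s) = (3, 9) gives
  R(3, 9) ≤ R(2, 9) + R(3, 8) = 9 + 28 = 37.
(Recall R(2, k) = k and R is symmetric.) The recurrence is not tight here (it gives 37, but the exact value is R(3, 9) = 36); the tight upper bound requires a sharper argument than the simple recurrence, combined with a lower-bound construction on K_{35}.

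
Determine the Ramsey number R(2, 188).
R(2, 188) = 188

R(2, k) = k for all k ≥ 2: in a 2-colouring of K_k, either some edge is red (a red K_2) or all edges are blue (a blue K_k). And K_{187} coloured all-blue has no blue K_188, so R(2, 188) > 187. Hence R(2, 188) = 188.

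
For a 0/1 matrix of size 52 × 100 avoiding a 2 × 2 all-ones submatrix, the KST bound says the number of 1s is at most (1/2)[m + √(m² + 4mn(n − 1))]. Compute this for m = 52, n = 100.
z(52, 100; 2, 2) ≤ (1/2)[52 + √(52² + 4·52·100·99)] = (1/2)[52 + √2061904] = 743.9666

Kővári–Sós–Turán: let r_1, ..., r_52 be the row sums and z = Σ r_i the total number of 1s. Each pair of columns can share at most one row with both entries 1 (else a 2×2 all-ones block appears), so Σ_i C(r_i, 2) ≤ C(100, 2) = 4950. By convexity Σ_i C(r_i, 2) ≥ 52·C(z/52, 2) = z(z − 52)/(2·52), giving z² − 52z − 52·100·99 ≤ 0 and hence z ≤ (1/2)[52 + √(2704 + 4·514800)] = (1/2)[52 + √2061904] ≈ (1/2)(52 + 1435.9331) = 743.9666.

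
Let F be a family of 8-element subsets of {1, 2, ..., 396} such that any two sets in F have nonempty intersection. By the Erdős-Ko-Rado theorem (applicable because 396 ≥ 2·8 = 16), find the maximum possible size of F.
max |F| = C(395, 7) = 282183986217770

Erdős-Ko-Rado (1961): when n ≥ 2k, max |F| = C(n−1, k−1). The bound is attained by the star {A : i ∈ A} for any fixed i ∈ [n]. Here C(396−1, 8−1) = C(395, 7) = 282183986217770.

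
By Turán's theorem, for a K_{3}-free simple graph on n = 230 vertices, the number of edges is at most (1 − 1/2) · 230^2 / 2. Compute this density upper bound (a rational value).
Turán density bound = (1/2) · 230^2/2 = 13225

Turán's theorem: ex(n, K_{r+1}) is achieved by the complete r-partite Turán graph T(n, r) with parts as balanced as possible, and is at most (1 − 1/r) · n^2/2. For r = 2, n = 230: the density bound is (1/2) · 52900/2 = 13225. Since 2 ∣ 230, the Turán graph T(230, 2) has parts of equal size 115, and its edge count e(T(230, 2)) = 13225 attains the density bound exactly.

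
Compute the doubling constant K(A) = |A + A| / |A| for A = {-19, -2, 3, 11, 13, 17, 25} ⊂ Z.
K = |A + A| / |A| = 26/7

Enumerate A + A = {a + b : a, b ∈ A}. With |A| = 7, there are |A|^2 = 49 ordered sum pairs; collecting distinct values, A + A = {-38, -21, -16, -8, -6, -4, -2, 1, 6, 9, 11, 14, 15, 16, 20, 22, 23, 24, 26, 28, 30, 34, 36, 38, 42, 50}, so |A + A| = 26. Thus K = 26/7. For comparison, the minimum possible |A + A| over all 7-element sets is 2·7 − 1 = 13 (so min K = 13/7), attained only by arithmetic progressions.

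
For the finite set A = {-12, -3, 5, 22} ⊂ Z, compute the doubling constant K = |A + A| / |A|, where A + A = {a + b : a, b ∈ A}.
K = |A + A| / |A| = 9/4

Enumerate A + A = {a + b : a, b ∈ A}. With |A| = 4, there are |A|^2 = 16 ordered sum pairs; collecting distinct values, A + A = {-24, -15, -7, -6, 2, 10, 19, 27, 44}, so |A + A| = 9. Thus K = 9/4. For comparison, the minimum possible |A + A| over all 4-element sets is 2·4 − 1 = 7 (so min K = 7/4), attained only by arithmetic progressions.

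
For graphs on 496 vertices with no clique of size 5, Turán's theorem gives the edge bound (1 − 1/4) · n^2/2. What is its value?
Turán density bound = (3/4) · 496^2/2 = 92256

Turán's theorem: ex(n, K_{r+1}) is achieved by the complete r-partite Turán graph T(n, r) with parts as balanced as possible, and is at most (1 − 1/r) · n^2/2. For r = 4, n = 496: the density bound is (3/4) · 246016/2 = 92256. Since 4 ∣ 496, the Turán graph T(496, 4) has parts of equal size 124, and its edge count e(T(496, 4)) = 92256 attains the density bound exactly.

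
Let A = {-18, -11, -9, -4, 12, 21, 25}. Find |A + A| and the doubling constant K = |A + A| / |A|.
K = |A + A| / |A| = 26/7

Enumerate A + A = {a + b : a, b ∈ A}. With |A| = 7, there are |A|^2 = 49 ordered sum pairs; collecting distinct values, A + A = {-36, -29, -27, -22, -20, -18, -15, -13, -8, -6, 1, 3, 7, 8, 10, 12, 14, 16, 17, 21, 24, 33, 37, 42, 46, 50}, so |A + A| = 26. Thus K = 26/7. For comparison, the minimum possible |A + A| over all 7-element sets is 2·7 − 1 = 13 (so min K = 13/7), attained only by arithmetic progressions.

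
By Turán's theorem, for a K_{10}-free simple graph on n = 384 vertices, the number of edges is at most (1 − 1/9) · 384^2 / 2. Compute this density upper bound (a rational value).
Turán density bound = (8/9) · 384^2/2 = 65536

Turán's theorem: ex(n, K_{r+1}) is achieved by the complete r-partite Turán graph T(n, r) with parts as balanced as possible, and is at most (1 − 1/r) · n^2/2. For r = 9, n = 384: the density bound is (8/9) · 147456/2 = 65536. The integer-valued extremum is e(T(384, 9)) = 65535, which is strictly less than the density bound 65536 since 9 ∤ 384 (the parts of T(384, 9) cannot all be equal).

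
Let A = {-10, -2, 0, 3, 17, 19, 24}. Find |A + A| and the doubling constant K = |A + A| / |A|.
K = |A + A| / |A| = 26/7

Enumerate A + A = {a + b : a, b ∈ A}. With |A| = 7, there are |A|^2 = 49 ordered sum pairs; collecting distinct values, A + A = {-20, -12, -10, -7, -4, -2, 0, 1, 3, 6, 7, 9, 14, 15, 17, 19, 20, 22, 24, 27, 34, 36, 38, 41, 43, 48}, so |A + A| = 26. Thus K = 26/7. For comparison, the minimum possible |A + A| over all 7-element sets is 2·7 − 1 = 13 (so min K = 13/7), attained only by arithmetic progressions.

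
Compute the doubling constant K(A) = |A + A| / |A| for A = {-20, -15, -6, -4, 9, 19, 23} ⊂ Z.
K = |A + A| / |A| = 27/7

Enumerate A + A = {a + b : a, b ∈ A}. With |A| = 7, there are |A|^2 = 49 ordered sum pairs; collecting distinct values, A + A = {-40, -35, -30, -26, -24, -21, -19, -12, -11, -10, -8, -6, -1, 3, 4, 5, 8, 13, 15, 17, 18, 19, 28, 32, 38, 42, 46}, so |A + A| = 27. Thus K = 27/7. For comparison, the minimum possible |A + A| over all 7-element sets is 2·7 − 1 = 13 (so min K = 13/7), attained only by arithmetic progressions.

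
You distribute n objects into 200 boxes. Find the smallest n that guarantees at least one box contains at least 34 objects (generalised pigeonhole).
n = (34 − 1)·200 + 1 = 6601

By the generalised pigeonhole principle, to guarantee some box contains ≥ r objects we need more than (r − 1) · k objects total. Threshold: n = (r − 1) · k + 1. With r = 34 and k = 200: n = 33 · 200 + 1 = 6600 + 1 = 6601. For n = 6600 = 33 · 200, we can put exactly 33 objects in every box, avoiding 34 in any single one — so 6601 is tight.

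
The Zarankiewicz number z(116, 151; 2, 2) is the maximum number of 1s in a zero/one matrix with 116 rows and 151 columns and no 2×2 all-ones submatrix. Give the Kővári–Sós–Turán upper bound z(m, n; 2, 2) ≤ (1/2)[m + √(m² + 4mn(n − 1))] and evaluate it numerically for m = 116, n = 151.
z(116, 151; 2, 2) ≤ (1/2)[116 + √(116² + 4·116·151·150)] = (1/2)[116 + √10523056] = 1679.963

Kővári–Sós–Turán: let r_1, ..., r_116 be the row sums and z = Σ r_i the total number of 1s. Each pair of columns can share at most one row with both entries 1 (else a 2×2 all-ones block appears), so Σ_i C(r_i, 2) ≤ C(151, 2) = 11325. By convexity Σ_i C(r_i, 2) ≥ 116·C(z/116, 2) = z(z − 116)/(2·116), giving z² − 116z − 116·151·150 ≤ 0 and hence z ≤ (1/2)[116 + √(13456 + 4·2627400)] = (1/2)[116 + √10523056] ≈ (1/2)(116 + 3243.926) = 1679.963.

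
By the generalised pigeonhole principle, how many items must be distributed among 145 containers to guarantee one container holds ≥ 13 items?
n = (13 − 1)·145 + 1 = 1741

By the generalised pigeonhole principle, to guarantee some box contains ≥ r objects we need more than (r − 1) · k objects total. Threshold: n = (r − 1) · k + 1. With r = 13 and k = 145: n = 12 · 145 + 1 = 1740 + 1 = 1741. For n = 1740 = 12 · 145, we can put exactly 12 objects in every box, avoiding 13 in any single one — so 1741 is tight.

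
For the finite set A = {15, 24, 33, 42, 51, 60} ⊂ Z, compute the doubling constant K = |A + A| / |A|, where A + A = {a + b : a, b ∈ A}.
K = |A + A| / |A| = 11/6

Enumerate A + A = {a + b : a, b ∈ A}. With |A| = 6, there are |A|^2 = 36 ordered sum pairs; collecting distinct values, A + A = {30, 39, 48, 57, 66, 75, 84, 93, 102, 111, 120}, so |A + A| = 11. Thus K = 11/6. Here |A + A| = 2|A| − 1 = 11, the minimum possible — so K = 11/6 is minimal, which holds iff A is an arithmetic progression.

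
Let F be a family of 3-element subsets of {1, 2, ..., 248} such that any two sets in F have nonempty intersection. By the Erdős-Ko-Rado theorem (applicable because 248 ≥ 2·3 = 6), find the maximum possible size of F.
max |F| = C(247, 2) = 30381

The Erdős-Ko-Rado theorem states: for n ≥ 2k, an intersecting family of k-subsets of an n-element set has size at most C(n − 1, k − 1), with equality for 'star' families {A ⊆ [n] : |A| = k, i ∈ A} (fix an element i). For n = 248, k = 3: C(247, 2) = 30381.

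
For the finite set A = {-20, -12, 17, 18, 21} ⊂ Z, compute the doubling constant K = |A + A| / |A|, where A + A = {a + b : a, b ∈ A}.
K = |A + A| / |A| = 15/5 = 3

Enumerate A + A = {a + b : a, b ∈ A}. With |A| = 5, there are |A|^2 = 25 ordered sum pairs; collecting distinct values, A + A = {-40, -32, -24, -3, -2, 1, 5, 6, 9, 34, 35, 36, 38, 39, 42}, so |A + A| = 15. Thus K = 15/5 = 3. For comparison, the minimum possible |A + A| over all 5-element sets is 2·5 − 1 = 9 (so min K = 9/5), attained only by arithmetic progressions.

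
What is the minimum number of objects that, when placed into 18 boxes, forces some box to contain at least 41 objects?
n = (41 − 1)·18 + 1 = 721

By the generalised pigeonhole principle, to guarantee some box contains ≥ r objects we need more than (r − 1) · k objects total. Threshold: n = (r − 1) · k + 1. With r = 41 and k = 18: n = 40 · 18 + 1 = 720 + 1 = 721. For n = 720 = 40 · 18, we can put exactly 40 objects in every box, avoiding 41 in any single one — so 721 is tight.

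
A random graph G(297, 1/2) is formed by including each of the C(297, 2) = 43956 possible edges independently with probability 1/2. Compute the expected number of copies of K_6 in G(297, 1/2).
E[# K_6] = C(297, 6) · (1/2)^C(6, 2) = 906015196548 / 2^15 = 226503799137/8192 ≈ 27649389.543091

For each 6-subset S of vertices (there are C(297, 6) = 906015196548 such S), let X_S = 1 if S induces a K_6 (all C(6, 2) = 15 edges present). Then P(X_S = 1) = (1/2)^15 = 1/32768. By linearity of expectation, E[# K_6] = C(297, 6) · (1/2)^15 = 906015196548 / 32768 = 226503799137/8192 ≈ 27649389.543091.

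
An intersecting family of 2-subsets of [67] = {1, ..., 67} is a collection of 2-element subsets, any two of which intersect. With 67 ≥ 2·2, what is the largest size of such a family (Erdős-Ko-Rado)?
max |F| = C(66, 1) = 66

The Erdős-Ko-Rado theorem states: for n ≥ 2k, an intersecting family of k-subsets of an n-element set has size at most C(n − 1, k − 1), with equality for 'star' families {A ⊆ [n] : |A| = k, i ∈ A} (fix an element i). For n = 67, k = 2: C(66, 1) = 66.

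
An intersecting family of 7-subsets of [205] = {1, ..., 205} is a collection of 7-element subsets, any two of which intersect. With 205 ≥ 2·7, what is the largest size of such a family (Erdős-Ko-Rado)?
max |F| = C(204, 6) = 92944609660

Erdős-Ko-Rado (1961): when n ≥ 2k, max |F| = C(n−1, k−1). The bound is attained by the star {A : i ∈ A} for any fixed i ∈ [n]. Here C(205−1, 7−1) = C(204, 6) = 92944609660.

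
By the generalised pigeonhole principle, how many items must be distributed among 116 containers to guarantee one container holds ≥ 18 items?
n = (18 − 1)·116 + 1 = 1973

By the generalised pigeonhole principle, to guarantee some box contains ≥ r objects we need more than (r − 1) · k objects total. Threshold: n = (r − 1) · k + 1. With r = 18 and k = 116: n = 17 · 116 + 1 = 1972 + 1 = 1973. For n = 1972 = 17 · 116, we can put exactly 17 objects in every box, avoiding 18 in any single one — so 1973 is tight.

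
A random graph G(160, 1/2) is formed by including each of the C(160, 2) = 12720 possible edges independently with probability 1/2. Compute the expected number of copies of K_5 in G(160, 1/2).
E[# K_5] = C(160, 5) · (1/2)^C(5, 2) = 820384032 / 2^10 = 25637001/32 = 801156.28125

For each 5-subset S of vertices (there are C(160, 5) = 820384032 such S), let X_S = 1 if S induces a K_5 (all C(5, 2) = 10 edges present). Then P(X_S = 1) = (1/2)^10 = 1/1024. By linearity of expectation, E[# K_5] = C(160, 5) · (1/2)^10 = 820384032 / 1024 = 25637001/32 = 801156.28125.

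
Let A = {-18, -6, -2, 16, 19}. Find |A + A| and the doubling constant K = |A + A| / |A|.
K = |A + A| / |A| = 15/5 = 3

Enumerate A + A = {a + b : a, b ∈ A}. With |A| = 5, there are |A|^2 = 25 ordered sum pairs; collecting distinct values, A + A = {-36, -24, -20, -12, -8, -4, -2, 1, 10, 13, 14, 17, 32, 35, 38}, so |A + A| = 15. Thus K = 15/5 = 3. For comparison, the minimum possible |A + A| over all 5-element sets is 2·5 − 1 = 9 (so min K = 9/5), attained only by arithmetic progressions.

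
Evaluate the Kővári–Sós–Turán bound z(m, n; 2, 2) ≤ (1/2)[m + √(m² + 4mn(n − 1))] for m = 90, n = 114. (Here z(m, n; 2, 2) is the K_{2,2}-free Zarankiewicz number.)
z(90, 114; 2, 2) ≤ (1/2)[90 + √(90² + 4·90·114·113)] = (1/2)[90 + √4645620] = 1122.685

Kővári–Sós–Turán: let r_1, ..., r_90 be the row sums and z = Σ r_i the total number of 1s. Each pair of columns can share at most one row with both entries 1 (else a 2×2 all-ones block appears), so Σ_i C(r_i, 2) ≤ C(114, 2) = 6441. By convexity Σ_i C(r_i, 2) ≥ 90·C(z/90, 2) = z(z − 90)/(2·90), giving z² − 90z − 90·114·113 ≤ 0 and hence z ≤ (1/2)[90 + √(8100 + 4·1159380)] = (1/2)[90 + √4645620] ≈ (1/2)(90 + 2155.37) = 1122.685.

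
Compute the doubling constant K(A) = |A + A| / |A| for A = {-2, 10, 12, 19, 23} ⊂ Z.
K = |A + A| / |A| = 15/5 = 3

Enumerate A + A = {a + b : a, b ∈ A}. With |A| = 5, there are |A|^2 = 25 ordered sum pairs; collecting distinct values, A + A = {-4, 8, 10, 17, 20, 21, 22, 24, 29, 31, 33, 35, 38, 42, 46}, so |A + A| = 15. Thus K = 15/5 = 3. For comparison, the minimum possible |A + A| over all 5-element sets is 2·5 − 1 = 9 (so min K = 9/5), attained only by arithmetic progressions.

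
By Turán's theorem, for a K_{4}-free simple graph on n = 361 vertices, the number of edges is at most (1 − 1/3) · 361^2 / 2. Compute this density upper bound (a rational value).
Turán density bound = (2/3) · 361^2/2 = 130321/3 ≈ 43440.3333

Turán's theorem: ex(n, K_{r+1}) is achieved by the complete r-partite Turán graph T(n, r) with parts as balanced as possible, and is at most (1 − 1/r) · n^2/2. For r = 3, n = 361: the density bound is (2/3) · 130321/2 = 130321/3 ≈ 43440.3333. The integer-valued extremum is e(T(361, 3)) = 43440, which is strictly less than the density bound 130321/3 since 3 ∤ 361 (the parts of T(361, 3) cannot all be equal).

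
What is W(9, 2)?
W(9, 2) = 9 + 1 = 10

A 2-term AP is any pair of integers, so a monochromatic 2-AP exists iff some colour is used at least twice. With 9 colours, the colouring i ↦ i on {1, ..., 9} uses each colour once, avoiding any monochromatic pair, so W(9, 2) > 9. For {1, ..., 10}, pigeonhole forces two integers of the same colour, which form a monochromatic 2-AP. Hence W(9, 2) = 10.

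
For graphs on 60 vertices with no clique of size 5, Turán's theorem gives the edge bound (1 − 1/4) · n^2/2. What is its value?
Turán density bound = (3/4) · 60^2/2 = 1350

Turán's theorem: ex(n, K_{r+1}) is achieved by the complete r-partite Turán graph T(n, r) with parts as balanced as possible, and is at most (1 − 1/r) · n^2/2. For r = 4, n = 60: the density bound is (3/4) · 3600/2 = 1350. Since 4 ∣ 60, the Turán graph T(60, 4) has parts of equal size 15, and its edge count e(T(60, 4)) = 1350 attains the density bound exactly.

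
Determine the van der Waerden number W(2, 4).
W(2, 4) = 35

This is a classical value, W(2, 4) = 35, established by combining an explicit 2-colouring of {1, ..., 34} with no monochromatic 4-AP (giving the lower bound W(2, 4) > 34) and a finite case analysis / exhaustive computer search showing every 2-colouring of {1, ..., 35} has such an AP.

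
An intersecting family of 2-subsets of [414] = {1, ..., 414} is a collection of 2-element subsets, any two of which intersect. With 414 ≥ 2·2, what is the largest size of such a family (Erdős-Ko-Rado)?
max |F| = C(413, 1) = 413

The Erdős-Ko-Rado theorem states: for n ≥ 2k, an intersecting family of k-subsets of an n-element set has size at most C(n − 1, k − 1), with equality for 'star' families {A ⊆ [n] : |A| = k, i ∈ A} (fix an element i). For n = 414, k = 2: C(413, 1) = 413.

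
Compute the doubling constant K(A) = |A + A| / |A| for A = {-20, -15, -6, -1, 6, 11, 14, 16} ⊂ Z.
K = |A + A| / |A| = 30/8 = 15/4

Enumerate A + A = {a + b : a, b ∈ A}. With |A| = 8, there are |A|^2 = 64 ordered sum pairs; collecting distinct values, A + A = {-40, -35, -30, -26, -21, -16, -14, -12, -9, -7, -6, -4, -2, -1, 0, 1, 5, 8, 10, 12, 13, 15, 17, 20, 22, 25, 27, 28, 30, 32}, so |A + A| = 30. Thus K = 30/8 = 15/4. For comparison, the minimum possible |A + A| over all 8-element sets is 2·8 − 1 = 15 (so min K = 15/8), attained only by arithmetic progressions.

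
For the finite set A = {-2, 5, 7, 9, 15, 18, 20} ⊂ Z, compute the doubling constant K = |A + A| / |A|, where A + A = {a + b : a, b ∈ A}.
K = |A + A| / |A| = 23/7

Enumerate A + A = {a + b : a, b ∈ A}. With |A| = 7, there are |A|^2 = 49 ordered sum pairs; collecting distinct values, A + A = {-4, 3, 5, 7, 10, 12, 13, 14, 16, 18, 20, 22, 23, 24, 25, 27, 29, 30, 33, 35, 36, 38, 40}, so |A + A| = 23. Thus K = 23/7. For comparison, the minimum possible |A + A| over all 7-element sets is 2·7 − 1 = 13 (so min K = 13/7), attained only by arithmetic progressions.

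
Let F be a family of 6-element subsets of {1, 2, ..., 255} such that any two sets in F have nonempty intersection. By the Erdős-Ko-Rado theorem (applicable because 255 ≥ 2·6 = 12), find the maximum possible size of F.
max |F| = C(254, 5) = 8468125050

The Erdős-Ko-Rado theorem states: for n ≥ 2k, an intersecting family of k-subsets of an n-element set has size at most C(n − 1, k − 1), with equality for 'star' families {A ⊆ [n] : |A| = k, i ∈ A} (fix an element i). For n = 255, k = 6: C(254, 5) = 8468125050.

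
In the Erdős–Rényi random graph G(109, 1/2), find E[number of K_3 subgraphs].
E[# K_3] = C(109, 3) · (1/2)^C(3, 2) = 209934 / 2^3 = 104967/4 = 26241.75

For each 3-subset S of vertices (there are C(109, 3) = 209934 such S), let X_S = 1 if S induces a K_3 (all C(3, 2) = 3 edges present). Then P(X_S = 1) = (1/2)^3 = 1/8. By linearity of expectation, E[# K_3] = C(109, 3) · (1/2)^3 = 209934 / 8 = 104967/4 = 26241.75.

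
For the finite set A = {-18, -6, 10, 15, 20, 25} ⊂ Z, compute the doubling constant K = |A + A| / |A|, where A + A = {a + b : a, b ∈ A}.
K = |A + A| / |A| = 18/6 = 3

Enumerate A + A = {a + b : a, b ∈ A}. With |A| = 6, there are |A|^2 = 36 ordered sum pairs; collecting distinct values, A + A = {-36, -24, -12, -8, -3, 2, 4, 7, 9, 14, 19, 20, 25, 30, 35, 40, 45, 50}, so |A + A| = 18. Thus K = 18/6 = 3. For comparison, the minimum possible |A + A| over all 6-element sets is 2·6 − 1 = 11 (so min K = 11/6), attained only by arithmetic progressions.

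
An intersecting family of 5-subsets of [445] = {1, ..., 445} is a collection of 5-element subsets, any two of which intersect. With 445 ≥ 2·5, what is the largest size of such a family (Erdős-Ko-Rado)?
max |F| = C(444, 4) = 1597483251

Erdős-Ko-Rado (1961): when n ≥ 2k, max |F| = C(n−1, k−1). The bound is attained by the star {A : i ∈ A} for any fixed i ∈ [n]. Here C(445−1, 5−1) = C(444, 4) = 1597483251.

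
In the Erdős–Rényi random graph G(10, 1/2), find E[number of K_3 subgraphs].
E[# K_3] = C(10, 3) · (1/2)^C(3, 2) = 120 / 2^3 = 15

For each 3-subset S of vertices (there are C(10, 3) = 120 such S), let X_S = 1 if S induces a K_3 (all C(3, 2) = 3 edges present). Then P(X_S = 1) = (1/2)^3 = 1/8. By linearity of expectation, E[# K_3] = C(10, 3) · (1/2)^3 = 120 / 8 = 15.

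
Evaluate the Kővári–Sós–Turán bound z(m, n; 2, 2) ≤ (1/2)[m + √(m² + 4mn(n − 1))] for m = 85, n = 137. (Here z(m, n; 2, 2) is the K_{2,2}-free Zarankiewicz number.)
z(85, 137; 2, 2) ≤ (1/2)[85 + √(85² + 4·85·137·136)] = (1/2)[85 + √6342105] = 1301.6768

Kővári–Sós–Turán: let r_1, ..., r_85 be the row sums and z = Σ r_i the total number of 1s. Each pair of columns can share at most one row with both entries 1 (else a 2×2 all-ones block appears), so Σ_i C(r_i, 2) ≤ C(137, 2) = 9316. By convexity Σ_i C(r_i, 2) ≥ 85·C(z/85, 2) = z(z − 85)/(2·85), giving z² − 85z − 85·137·136 ≤ 0 and hence z ≤ (1/2)[85 + √(7225 + 4·1583720)] = (1/2)[85 + √6342105] ≈ (1/2)(85 + 2518.3536) = 1301.6768.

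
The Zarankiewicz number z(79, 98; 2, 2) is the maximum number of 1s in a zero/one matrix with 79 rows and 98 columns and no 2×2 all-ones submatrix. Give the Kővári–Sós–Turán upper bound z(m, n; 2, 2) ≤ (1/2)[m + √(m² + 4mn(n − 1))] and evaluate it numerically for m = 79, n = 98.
z(79, 98; 2, 2) ≤ (1/2)[79 + √(79² + 4·79·98·97)] = (1/2)[79 + √3010137] = 906.9873

Kővári–Sós–Turán: let r_1, ..., r_79 be the row sums and z = Σ r_i the total number of 1s. Each pair of columns can share at most one row with both entries 1 (else a 2×2 all-ones block appears), so Σ_i C(r_i, 2) ≤ C(98, 2) = 4753. By convexity Σ_i C(r_i, 2) ≥ 79·C(z/79, 2) = z(z − 79)/(2·79), giving z² − 79z − 79·98·97 ≤ 0 and hence z ≤ (1/2)[79 + √(6241 + 4·750974)] = (1/2)[79 + √3010137] ≈ (1/2)(79 + 1734.9746) = 906.9873.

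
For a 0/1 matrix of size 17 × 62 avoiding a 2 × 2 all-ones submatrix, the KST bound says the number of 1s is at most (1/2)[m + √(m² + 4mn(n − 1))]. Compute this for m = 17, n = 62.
z(17, 62; 2, 2) ≤ (1/2)[17 + √(17² + 4·17·62·61)] = (1/2)[17 + √257465] = 262.205

Kővári–Sós–Turán: let r_1, ..., r_17 be the row sums and z = Σ r_i the total number of 1s. Each pair of columns can share at most one row with both entries 1 (else a 2×2 all-ones block appears), so Σ_i C(r_i, 2) ≤ C(62, 2) = 1891. By convexity Σ_i C(r_i, 2) ≥ 17·C(z/17, 2) = z(z − 17)/(2·17), giving z² − 17z − 17·62·61 ≤ 0 and hence z ≤ (1/2)[17 + √(289 + 4·64294)] = (1/2)[17 + √257465] ≈ (1/2)(17 + 507.4101) = 262.205.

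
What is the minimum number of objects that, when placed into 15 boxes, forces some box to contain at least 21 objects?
n = (21 − 1)·15 + 1 = 301

By the generalised pigeonhole principle, to guarantee some box contains ≥ r objects we need more than (r − 1) · k objects total. Threshold: n = (r − 1) · k + 1. With r = 21 and k = 15: n = 20 · 15 + 1 = 300 + 1 = 301. For n = 300 = 20 · 15, we can put exactly 20 objects in every box, avoiding 21 in any single one — so 301 is tight.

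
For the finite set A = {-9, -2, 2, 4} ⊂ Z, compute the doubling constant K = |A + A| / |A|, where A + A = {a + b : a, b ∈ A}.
K = |A + A| / |A| = 10/4 = 5/2

Enumerate A + A = {a + b : a, b ∈ A}. With |A| = 4, there are |A|^2 = 16 ordered sum pairs; collecting distinct values, A + A = {-18, -11, -7, -5, -4, 0, 2, 4, 6, 8}, so |A + A| = 10. Thus K = 10/4 = 5/2. For comparison, the minimum possible |A + A| over all 4-element sets is 2·4 − 1 = 7 (so min K = 7/4), attained only by arithmetic progressions.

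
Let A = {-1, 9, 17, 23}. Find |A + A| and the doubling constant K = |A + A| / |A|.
K = |A + A| / |A| = 10/4 = 5/2

Enumerate A + A = {a + b : a, b ∈ A}. With |A| = 4, there are |A|^2 = 16 ordered sum pairs; collecting distinct values, A + A = {-2, 8, 16, 18, 22, 26, 32, 34, 40, 46}, so |A + A| = 10. Thus K = 10/4 = 5/2. For comparison, the minimum possible |A + A| over all 4-element sets is 2·4 − 1 = 7 (so min K = 7/4), attained only by arithmetic progressions.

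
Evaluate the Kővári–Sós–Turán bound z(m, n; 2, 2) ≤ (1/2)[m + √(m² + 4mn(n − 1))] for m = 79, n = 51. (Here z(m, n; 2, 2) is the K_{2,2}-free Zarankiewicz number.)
z(79, 51; 2, 2) ≤ (1/2)[79 + √(79² + 4·79·51·50)] = (1/2)[79 + √812041] = 490.0666

Kővári–Sós–Turán: let r_1, ..., r_79 be the row sums and z = Σ r_i the total number of 1s. Each pair of columns can share at most one row with both entries 1 (else a 2×2 all-ones block appears), so Σ_i C(r_i, 2) ≤ C(51, 2) = 1275. By convexity Σ_i C(r_i, 2) ≥ 79·C(z/79, 2) = z(z − 79)/(2·79), giving z² − 79z − 79·51·50 ≤ 0 and hence z ≤ (1/2)[79 + √(6241 + 4·201450)] = (1/2)[79 + √812041] ≈ (1/2)(79 + 901.1332) = 490.0666.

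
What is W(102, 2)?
W(102, 2) = 102 + 1 = 103

A 2-term AP is any pair of integers, so a monochromatic 2-AP exists iff some colour is used at least twice. With 102 colours, the colouring i ↦ i on {1, ..., 102} uses each colour once, avoiding any monochromatic pair, so W(102, 2) > 102. For {1, ..., 103}, pigeonhole forces two integers of the same colour, which form a monochromatic 2-AP. Hence W(102, 2) = 103.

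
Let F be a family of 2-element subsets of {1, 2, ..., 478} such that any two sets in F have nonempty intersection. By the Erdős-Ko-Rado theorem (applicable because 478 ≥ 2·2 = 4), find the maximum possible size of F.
max |F| = C(477, 1) = 477

Erdős-Ko-Rado (1961): when n ≥ 2k, max |F| = C(n−1, k−1). The bound is attained by the star {A : i ∈ A} for any fixed i ∈ [n]. Here C(478−1, 2−1) = C(477, 1) = 477.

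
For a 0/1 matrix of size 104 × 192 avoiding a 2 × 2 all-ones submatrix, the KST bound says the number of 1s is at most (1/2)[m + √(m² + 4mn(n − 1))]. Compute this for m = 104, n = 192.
z(104, 192; 2, 2) ≤ (1/2)[104 + √(104² + 4·104·192·191)] = (1/2)[104 + √15266368] = 2005.61

Kővári–Sós–Turán: let r_1, ..., r_104 be the row sums and z = Σ r_i the total number of 1s. Each pair of columns can share at most one row with both entries 1 (else a 2×2 all-ones block appears), so Σ_i C(r_i, 2) ≤ C(192, 2) = 18336. By convexity Σ_i C(r_i, 2) ≥ 104·C(z/104, 2) = z(z − 104)/(2·104), giving z² − 104z − 104·192·191 ≤ 0 and hence z ≤ (1/2)[104 + √(10816 + 4·3813888)] = (1/2)[104 + √15266368] ≈ (1/2)(104 + 3907.22) = 2005.61.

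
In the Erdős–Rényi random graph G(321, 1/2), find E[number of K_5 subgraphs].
E[# K_5] = C(321, 5) · (1/2)^C(5, 2) = 27526489584 / 2^10 = 1720405599/64 = 26881337.484375

For each 5-subset S of vertices (there are C(321, 5) = 27526489584 such S), let X_S = 1 if S induces a K_5 (all C(5, 2) = 10 edges present). Then P(X_S = 1) = (1/2)^10 = 1/1024. By linearity of expectation, E[# K_5] = C(321, 5) · (1/2)^10 = 27526489584 / 1024 = 1720405599/64 = 26881337.484375.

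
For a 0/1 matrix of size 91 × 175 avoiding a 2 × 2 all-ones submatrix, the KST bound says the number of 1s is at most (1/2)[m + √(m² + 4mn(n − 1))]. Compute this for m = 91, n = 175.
z(91, 175; 2, 2) ≤ (1/2)[91 + √(91² + 4·91·175·174)] = (1/2)[91 + √11092081] = 1710.7388

Kővári–Sós–Turán: let r_1, ..., r_91 be the row sums and z = Σ r_i the total number of 1s. Each pair of columns can share at most one row with both entries 1 (else a 2×2 all-ones block appears), so Σ_i C(r_i, 2) ≤ C(175, 2) = 15225. By convexity Σ_i C(r_i, 2) ≥ 91·C(z/91, 2) = z(z − 91)/(2·91), giving z² − 91z − 91·175·174 ≤ 0 and hence z ≤ (1/2)[91 + √(8281 + 4·2770950)] = (1/2)[91 + √11092081] ≈ (1/2)(91 + 3330.4776) = 1710.7388.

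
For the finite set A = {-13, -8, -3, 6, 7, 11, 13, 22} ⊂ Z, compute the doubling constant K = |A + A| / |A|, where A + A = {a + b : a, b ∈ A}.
K = |A + A| / |A| = 30/8 = 15/4

Enumerate A + A = {a + b : a, b ∈ A}. With |A| = 8, there are |A|^2 = 64 ordered sum pairs; collecting distinct values, A + A = {-26, -21, -16, -11, -7, -6, -2, -1, 0, 3, 4, 5, 8, 9, 10, 12, 13, 14, 17, 18, 19, 20, 22, 24, 26, 28, 29, 33, 35, 44}, so |A + A| = 30. Thus K = 30/8 = 15/4. For comparison, the minimum possible |A + A| over all 8-element sets is 2·8 − 1 = 15 (so min K = 15/8), attained only by arithmetic progressions.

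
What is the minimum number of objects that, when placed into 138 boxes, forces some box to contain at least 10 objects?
n = (10 − 1)·138 + 1 = 1243

By the generalised pigeonhole principle, to guarantee some box contains ≥ r objects we need more than (r − 1) · k objects total. Threshold: n = (r − 1) · k + 1. With r = 10 and k = 138: n = 9 · 138 + 1 = 1242 + 1 = 1243. For n = 1242 = 9 · 138, we can put exactly 9 objects in every box, avoiding 10 in any single one — so 1243 is tight.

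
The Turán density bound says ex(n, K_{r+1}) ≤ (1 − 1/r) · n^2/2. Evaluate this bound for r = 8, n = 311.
Turán density bound = (7/8) · 311^2/2 = 677047/16 ≈ 42315.4375

Turán's theorem: ex(n, K_{r+1}) is achieved by the complete r-partite Turán graph T(n, r) with parts as balanced as possible, and is at most (1 − 1/r) · n^2/2. For r = 8, n = 311: the density bound is (7/8) · 96721/2 = 677047/16 ≈ 42315.4375. The integer-valued extremum is e(T(311, 8)) = 42315, which is strictly less than the density bound 677047/16 since 8 ∤ 311 (the parts of T(311, 8) cannot all be equal).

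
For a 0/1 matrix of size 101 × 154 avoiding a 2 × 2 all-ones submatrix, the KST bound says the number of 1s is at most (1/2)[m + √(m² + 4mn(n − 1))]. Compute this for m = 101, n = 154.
z(101, 154; 2, 2) ≤ (1/2)[101 + √(101² + 4·101·154·153)] = (1/2)[101 + √9529249] = 1593.9741

Kővári–Sós–Turán: let r_1, ..., r_101 be the row sums and z = Σ r_i the total number of 1s. Each pair of columns can share at most one row with both entries 1 (else a 2×2 all-ones block appears), so Σ_i C(r_i, 2) ≤ C(154, 2) = 11781. By convexity Σ_i C(r_i, 2) ≥ 101·C(z/101, 2) = z(z − 101)/(2·101), giving z² − 101z − 101·154·153 ≤ 0 and hence z ≤ (1/2)[101 + √(10201 + 4·2379762)] = (1/2)[101 + √9529249] ≈ (1/2)(101 + 3086.9482) = 1593.9741.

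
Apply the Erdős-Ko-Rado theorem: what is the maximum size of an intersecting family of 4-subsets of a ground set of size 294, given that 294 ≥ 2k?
max |F| = C(293, 3) = 4149466

The Erdős-Ko-Rado theorem states: for n ≥ 2k, an intersecting family of k-subsets of an n-element set has size at most C(n − 1, k − 1), with equality for 'star' families {A ⊆ [n] : |A| = k, i ∈ A} (fix an element i). For n = 294, k = 4: C(293, 3) = 4149466.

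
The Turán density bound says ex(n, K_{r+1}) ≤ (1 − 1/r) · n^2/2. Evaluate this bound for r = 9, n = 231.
Turán density bound = (8/9) · 231^2/2 = 23716

Turán's theorem: ex(n, K_{r+1}) is achieved by the complete r-partite Turán graph T(n, r) with parts as balanced as possible, and is at most (1 − 1/r) · n^2/2. For r = 9, n = 231: the density bound is (8/9) · 53361/2 = 23716. The integer-valued extremum is e(T(231, 9)) = 23715, which is strictly less than the density bound 23716 since 9 ∤ 231 (the parts of T(231, 9) cannot all be equal).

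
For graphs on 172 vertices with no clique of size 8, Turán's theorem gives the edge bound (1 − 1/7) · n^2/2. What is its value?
Turán density bound = (6/7) · 172^2/2 = 88752/7 ≈ 12678.8571

Turán's theorem: ex(n, K_{r+1}) is achieved by the complete r-partite Turán graph T(n, r) with parts as balanced as possible, and is at most (1 − 1/r) · n^2/2. For r = 7, n = 172: the density bound is (6/7) · 29584/2 = 88752/7 ≈ 12678.8571. The integer-valued extremum is e(T(172, 7)) = 12678, which is strictly less than the density bound 88752/7 since 7 ∤ 172 (the parts of T(172, 7) cannot all be equal).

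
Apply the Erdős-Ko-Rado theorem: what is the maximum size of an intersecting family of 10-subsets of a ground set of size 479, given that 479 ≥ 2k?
max |F| = C(478, 9) = 3328005621681288350

Erdős-Ko-Rado (1961): when n ≥ 2k, max |F| = C(n−1, k−1). The bound is attained by the star {A : i ∈ A} for any fixed i ∈ [n]. Here C(479−1, 10−1) = C(478, 9) = 3328005621681288350.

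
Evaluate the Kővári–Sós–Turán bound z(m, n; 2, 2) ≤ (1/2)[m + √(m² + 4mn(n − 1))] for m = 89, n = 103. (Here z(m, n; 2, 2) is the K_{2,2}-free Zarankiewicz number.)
z(89, 103; 2, 2) ≤ (1/2)[89 + √(89² + 4·89·103·102)] = (1/2)[89 + √3748057] = 1012.495

Kővári–Sós–Turán: let r_1, ..., r_89 be the row sums and z = Σ r_i the total number of 1s. Each pair of columns can share at most one row with both entries 1 (else a 2×2 all-ones block appears), so Σ_i C(r_i, 2) ≤ C(103, 2) = 5253. By convexity Σ_i C(r_i, 2) ≥ 89·C(z/89, 2) = z(z − 89)/(2·89), giving z² − 89z − 89·103·102 ≤ 0 and hence z ≤ (1/2)[89 + √(7921 + 4·935034)] = (1/2)[89 + √3748057] ≈ (1/2)(89 + 1935.9899) = 1012.495.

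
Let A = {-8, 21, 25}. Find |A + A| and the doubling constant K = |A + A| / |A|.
K = |A + A| / |A| = 6/3 = 2

Enumerate A + A = {a + b : a, b ∈ A}. With |A| = 3, there are |A|^2 = 9 ordered sum pairs; collecting distinct values, A + A = {-16, 13, 17, 42, 46, 50}, so |A + A| = 6. Thus K = 6/3 = 2. For comparison, the minimum possible |A + A| over all 3-element sets is 2·3 − 1 = 5 (so min K = 5/3), attained only by arithmetic progressions.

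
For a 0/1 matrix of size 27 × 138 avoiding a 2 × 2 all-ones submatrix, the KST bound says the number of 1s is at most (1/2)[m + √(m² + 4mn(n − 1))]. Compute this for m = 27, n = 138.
z(27, 138; 2, 2) ≤ (1/2)[27 + √(27² + 4·27·138·137)] = (1/2)[27 + √2042577] = 728.0938

Kővári–Sós–Turán: let r_1, ..., r_27 be the row sums and z = Σ r_i the total number of 1s. Each pair of columns can share at most one row with both entries 1 (else a 2×2 all-ones block appears), so Σ_i C(r_i, 2) ≤ C(138, 2) = 9453. By convexity Σ_i C(r_i, 2) ≥ 27·C(z/27, 2) = z(z − 27)/(2·27), giving z² − 27z − 27·138·137 ≤ 0 and hence z ≤ (1/2)[27 + √(729 + 4·510462)] = (1/2)[27 + √2042577] ≈ (1/2)(27 + 1429.1875) = 728.0938.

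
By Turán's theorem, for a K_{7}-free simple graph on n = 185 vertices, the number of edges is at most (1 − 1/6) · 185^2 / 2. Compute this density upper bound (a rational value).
Turán density bound = (5/6) · 185^2/2 = 171125/12 ≈ 14260.4167

Turán's theorem: ex(n, K_{r+1}) is achieved by the complete r-partite Turán graph T(n, r) with parts as balanced as possible, and is at most (1 − 1/r) · n^2/2. For r = 6, n = 185: the density bound is (5/6) · 34225/2 = 171125/12 ≈ 14260.4167. The integer-valued extremum is e(T(185, 6)) = 14260, which is strictly less than the density bound 171125/12 since 6 ∤ 185 (the parts of T(185, 6) cannot all be equal).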